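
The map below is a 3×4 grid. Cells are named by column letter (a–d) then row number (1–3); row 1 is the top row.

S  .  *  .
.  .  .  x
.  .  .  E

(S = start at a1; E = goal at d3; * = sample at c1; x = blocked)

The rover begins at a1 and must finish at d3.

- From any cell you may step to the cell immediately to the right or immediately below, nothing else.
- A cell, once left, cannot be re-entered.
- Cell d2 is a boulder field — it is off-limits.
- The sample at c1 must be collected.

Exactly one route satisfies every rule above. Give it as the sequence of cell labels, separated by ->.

Moves only go right or down, so the column and row indices never decrease.
Route from a1: 2× right (reaching c1), 2× down (reaching c3), right to d3 — 5 moves in all.
Check: all required cells visited.

a1 -> b1 -> c1 -> c2 -> c3 -> d3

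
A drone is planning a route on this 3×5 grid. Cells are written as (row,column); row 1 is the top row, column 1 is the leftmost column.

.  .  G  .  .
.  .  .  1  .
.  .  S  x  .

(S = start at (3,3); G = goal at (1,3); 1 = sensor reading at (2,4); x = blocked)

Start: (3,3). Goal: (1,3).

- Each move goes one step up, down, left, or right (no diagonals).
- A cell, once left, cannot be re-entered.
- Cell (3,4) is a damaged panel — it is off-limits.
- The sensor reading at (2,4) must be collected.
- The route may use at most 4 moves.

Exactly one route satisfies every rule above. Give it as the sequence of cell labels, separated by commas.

(3,3), (2,3), (2,4), (1,4), (1,3)

Any route must reach (2,4) and still end at (1,3) within 4 moves, so the order of the required stops is forced.
Route from (3,3): up to (2,3), right to (2,4), up to (1,4), left to (1,3) — 4 moves in all.
Check: all required cells visited; 4 ≤ 4 moves.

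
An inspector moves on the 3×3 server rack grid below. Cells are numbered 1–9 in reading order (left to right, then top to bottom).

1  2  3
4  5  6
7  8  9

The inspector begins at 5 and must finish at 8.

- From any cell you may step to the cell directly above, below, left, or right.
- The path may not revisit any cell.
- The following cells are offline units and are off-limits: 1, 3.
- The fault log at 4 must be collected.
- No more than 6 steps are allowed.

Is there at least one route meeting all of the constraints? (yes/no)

One route that works: 5 → 4 → 7 → 8.

yes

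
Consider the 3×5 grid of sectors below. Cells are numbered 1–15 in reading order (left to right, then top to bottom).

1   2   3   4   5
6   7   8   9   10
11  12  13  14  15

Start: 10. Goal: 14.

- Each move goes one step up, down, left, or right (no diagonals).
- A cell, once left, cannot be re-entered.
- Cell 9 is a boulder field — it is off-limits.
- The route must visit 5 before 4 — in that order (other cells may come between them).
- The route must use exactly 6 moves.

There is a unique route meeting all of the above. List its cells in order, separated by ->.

10 -> 5 -> 4 -> 3 -> 8 -> 13 -> 14

The waypoints must appear in the order 5, 4, with no cell reused.
Route from 10: up 1 to 5, left 2 to 3, down 2 to 13, right 1 to 14 — 6 moves in all.
Check: order respected (5 at step 1, 4 at step 2); 6 moves as required.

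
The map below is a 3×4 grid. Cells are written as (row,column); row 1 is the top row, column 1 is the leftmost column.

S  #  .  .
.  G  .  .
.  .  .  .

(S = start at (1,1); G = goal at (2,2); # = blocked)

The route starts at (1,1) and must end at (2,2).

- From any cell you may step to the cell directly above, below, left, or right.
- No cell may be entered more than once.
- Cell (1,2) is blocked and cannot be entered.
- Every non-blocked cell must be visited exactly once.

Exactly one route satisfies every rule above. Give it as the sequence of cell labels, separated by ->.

Need to visit all 11 open cells exactly once, starting at (1,1) and ending at (2,2).
Cell (1,4) has only two open neighbours ((2,4) and (1,3)), so the path must pass straight through it: one of those is the cell it's entered from and the other is where it exits.
Route from (1,1): down 2 to (3,1), right 3 to (3,4), up 2 to (1,4), left 1 to (1,3), down 1 to (2,3), left 1 to (2,2) — 10 moves in all.
Check: all 11 open cells covered.

(1,1) -> (2,1) -> (3,1) -> (3,2) -> (3,3) -> (3,4) -> (2,4) -> (1,4) -> (1,3) -> (2,3) -> (2,2)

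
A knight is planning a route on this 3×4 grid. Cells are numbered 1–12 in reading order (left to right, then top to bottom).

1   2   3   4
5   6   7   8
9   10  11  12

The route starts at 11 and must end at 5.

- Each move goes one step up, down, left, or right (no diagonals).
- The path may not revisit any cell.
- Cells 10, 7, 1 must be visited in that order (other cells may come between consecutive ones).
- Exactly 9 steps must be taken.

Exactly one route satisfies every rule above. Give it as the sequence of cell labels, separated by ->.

11 -> 10 -> 6 -> 7 -> 8 -> 4 -> 3 -> 2 -> 1 -> 5

The waypoints must appear in the order 10, 7, 1, with no cell reused.
Route from 11: left to 10, up to 6, 2× right (reaching 8), up to 4, 3× left (reaching 1), down to 5 — 9 moves in all.
Check: order respected (10 at step 1, 7 at step 3, 1 at step 8); 9 moves as required.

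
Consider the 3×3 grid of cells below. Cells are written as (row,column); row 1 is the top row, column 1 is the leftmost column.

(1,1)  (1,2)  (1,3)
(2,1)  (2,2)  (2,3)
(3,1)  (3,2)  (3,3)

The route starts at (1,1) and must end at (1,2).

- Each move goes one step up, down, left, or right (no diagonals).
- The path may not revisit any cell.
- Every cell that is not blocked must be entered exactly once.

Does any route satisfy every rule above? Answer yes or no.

no

Colour the cells like a checkerboard: each orthogonal step flips colour, so a Hamiltonian route alternates colours. Here there are 5 cells of one colour and 4 of the other, with start on the opposite colour to the goal — the counts and endpoints can't be arranged into an alternating sequence of length 9, so no Hamiltonian route exists.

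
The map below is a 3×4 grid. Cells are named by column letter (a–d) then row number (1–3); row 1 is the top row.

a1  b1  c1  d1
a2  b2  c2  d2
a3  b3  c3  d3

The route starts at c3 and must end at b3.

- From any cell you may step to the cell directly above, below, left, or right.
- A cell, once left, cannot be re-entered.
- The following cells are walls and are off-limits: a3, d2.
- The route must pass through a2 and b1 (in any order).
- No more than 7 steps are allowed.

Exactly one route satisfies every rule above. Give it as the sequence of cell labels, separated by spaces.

c3 c2 c1 b1 a1 a2 b2 b3

The 7-move cap with required stops at a2, b1 leaves no slack for detours.
Route from c3: 2× up (reaching c1), 2× left (reaching a1), down to a2, right to b2, down to b3 — 7 moves in all.
Check: all required cells visited; 7 ≤ 7 moves.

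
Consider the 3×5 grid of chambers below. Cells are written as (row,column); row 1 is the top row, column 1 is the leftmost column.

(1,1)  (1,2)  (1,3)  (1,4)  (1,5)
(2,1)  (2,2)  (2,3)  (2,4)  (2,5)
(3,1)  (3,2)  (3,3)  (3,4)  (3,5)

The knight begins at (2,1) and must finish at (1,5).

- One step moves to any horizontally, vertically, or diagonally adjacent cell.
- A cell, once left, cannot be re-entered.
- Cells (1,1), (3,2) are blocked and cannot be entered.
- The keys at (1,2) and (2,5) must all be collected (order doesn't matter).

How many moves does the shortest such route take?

Any route passes through (1,2) and (2,5) in some order between (2,1) and (1,5). Summing Chebyshev distances along each leg and taking the cheapest ordering ((2,1) → (1,2) → (2,5) → (1,5)) gives a lower bound of 1 + 3 + 1 = 5 moves.
A route of 5 moves achieves this: (2,1) → (1,2) → (1,3) → (1,4) → (2,5) → (1,5).
Since 5 matches the lower bound, it is optimal.

5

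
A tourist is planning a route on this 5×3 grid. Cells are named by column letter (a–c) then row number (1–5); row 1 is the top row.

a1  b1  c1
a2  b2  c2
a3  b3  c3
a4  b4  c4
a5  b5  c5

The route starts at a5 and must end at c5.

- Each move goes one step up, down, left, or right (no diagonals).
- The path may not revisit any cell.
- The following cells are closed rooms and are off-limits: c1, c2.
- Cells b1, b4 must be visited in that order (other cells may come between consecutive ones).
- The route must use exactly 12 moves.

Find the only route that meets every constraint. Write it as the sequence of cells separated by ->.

a5 -> a4 -> a3 -> a2 -> a1 -> b1 -> b2 -> b3 -> c3 -> c4 -> b4 -> b5 -> c5

The waypoints must appear in the order b1, b4, with no cell reused.
Route from a5: up 4 to a1, right 1 to b1, down 2 to b3, right 1 to c3, down 1 to c4, left 1 to b4, down 1 to b5, right 1 to c5 — 12 moves in all.
Check: order respected (b1 at step 5, b4 at step 10); 12 moves as required.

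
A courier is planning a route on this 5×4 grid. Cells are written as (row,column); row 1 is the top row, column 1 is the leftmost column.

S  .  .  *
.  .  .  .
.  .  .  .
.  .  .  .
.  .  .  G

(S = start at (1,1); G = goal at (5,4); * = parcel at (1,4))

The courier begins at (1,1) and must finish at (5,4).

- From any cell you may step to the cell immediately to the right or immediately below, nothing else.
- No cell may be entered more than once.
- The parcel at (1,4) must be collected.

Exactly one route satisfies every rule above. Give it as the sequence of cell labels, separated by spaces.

(1,1) (1,2) (1,3) (1,4) (2,4) (3,4) (4,4) (5,4)

Moves only go right or down, so the column and row indices never decrease.
Route from (1,1): 3× right (reaching (1,4)), 4× down (reaching (5,4)) — 7 moves in all.
Check: all required cells visited.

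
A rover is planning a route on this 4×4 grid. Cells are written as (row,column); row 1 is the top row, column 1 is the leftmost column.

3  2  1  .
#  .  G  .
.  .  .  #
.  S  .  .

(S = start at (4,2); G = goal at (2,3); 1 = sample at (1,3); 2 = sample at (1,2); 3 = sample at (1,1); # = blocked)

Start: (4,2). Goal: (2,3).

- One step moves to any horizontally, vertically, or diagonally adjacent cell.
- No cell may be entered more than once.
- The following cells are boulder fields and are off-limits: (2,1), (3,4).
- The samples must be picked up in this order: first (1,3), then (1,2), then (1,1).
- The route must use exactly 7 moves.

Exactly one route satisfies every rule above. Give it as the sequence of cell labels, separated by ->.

(4,2) -> (3,3) -> (2,4) -> (1,3) -> (1,2) -> (1,1) -> (2,2) -> (2,3)

The waypoints must appear in the order (1,3), (1,2), (1,1), with no cell reused.
Route from (4,2): 2× up-right (reaching (2,4)), up-left to (1,3), 2× left (reaching (1,1)), down-right to (2,2), right to (2,3) — 7 moves in all.
Check: order respected (1 at step 3, 2 at step 4, 3 at step 5); 7 moves as required.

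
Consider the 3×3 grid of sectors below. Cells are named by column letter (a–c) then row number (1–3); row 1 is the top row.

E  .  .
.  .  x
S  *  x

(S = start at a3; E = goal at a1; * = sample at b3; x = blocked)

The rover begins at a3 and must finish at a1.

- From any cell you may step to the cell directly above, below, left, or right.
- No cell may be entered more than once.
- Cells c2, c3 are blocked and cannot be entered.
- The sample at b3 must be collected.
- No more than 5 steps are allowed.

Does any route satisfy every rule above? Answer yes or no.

One route that works: a3 → b3 → b2 → b1 → a1.

yes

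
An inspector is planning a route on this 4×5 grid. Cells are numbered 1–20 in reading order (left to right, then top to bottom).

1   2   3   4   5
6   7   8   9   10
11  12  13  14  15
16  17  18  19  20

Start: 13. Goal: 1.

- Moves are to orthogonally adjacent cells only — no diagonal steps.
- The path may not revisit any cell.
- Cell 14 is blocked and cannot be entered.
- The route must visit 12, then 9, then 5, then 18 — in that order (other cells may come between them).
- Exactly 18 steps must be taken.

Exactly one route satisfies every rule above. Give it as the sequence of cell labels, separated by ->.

The waypoints must appear in the order 12, 9, 5, 18, with no cell reused.
Route from 13: left to 12, 2× up (reaching 2), right to 3, down to 8, right to 9, up to 4, right to 5, 3× down (reaching 20), 4× left (reaching 16), 3× up (reaching 1) — 18 moves in all.
Check: order respected (12 at step 1, 9 at step 6, 5 at step 8, 18 at step 13); 18 moves as required.

13 -> 12 -> 7 -> 2 -> 3 -> 8 -> 9 -> 4 -> 5 -> 10 -> 15 -> 20 -> 19 -> 18 -> 17 -> 16 -> 11 -> 6 -> 1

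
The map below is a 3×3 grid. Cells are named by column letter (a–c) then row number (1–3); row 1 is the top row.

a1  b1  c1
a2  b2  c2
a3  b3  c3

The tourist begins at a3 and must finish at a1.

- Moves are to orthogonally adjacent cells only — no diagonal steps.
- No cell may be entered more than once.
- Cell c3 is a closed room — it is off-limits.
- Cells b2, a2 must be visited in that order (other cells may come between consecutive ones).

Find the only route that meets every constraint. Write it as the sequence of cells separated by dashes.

The waypoints must appear in the order b2, a2, with no cell reused.
Route from a3: right to b3, up to b2, left to a2, up to a1 — 4 moves in all.
Check: order respected (b2 at step 2, a2 at step 3).

a3 - b3 - b2 - a2 - a1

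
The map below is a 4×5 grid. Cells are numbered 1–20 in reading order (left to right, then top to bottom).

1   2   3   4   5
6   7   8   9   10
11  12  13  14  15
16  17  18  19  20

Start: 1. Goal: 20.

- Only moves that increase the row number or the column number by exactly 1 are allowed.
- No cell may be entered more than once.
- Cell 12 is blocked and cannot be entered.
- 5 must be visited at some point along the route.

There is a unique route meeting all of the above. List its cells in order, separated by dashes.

1 - 2 - 3 - 4 - 5 - 10 - 15 - 20

Moves only go right or down, so the column and row indices never decrease.
Route from 1: right 4 to 5, down 3 to 20 — 7 moves in all.
Check: all required cells visited.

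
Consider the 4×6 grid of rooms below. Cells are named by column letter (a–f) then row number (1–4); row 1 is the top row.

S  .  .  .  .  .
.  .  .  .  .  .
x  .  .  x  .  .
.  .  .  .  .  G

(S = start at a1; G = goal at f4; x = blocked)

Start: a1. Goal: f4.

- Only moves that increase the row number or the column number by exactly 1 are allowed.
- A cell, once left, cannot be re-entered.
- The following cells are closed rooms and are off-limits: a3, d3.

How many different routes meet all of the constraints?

A right/down-only route from a1 to f4 makes exactly 3 down-moves and 5 right-moves in some order.
With no other constraints that would be C(8,3) = 56 routes.
Subtract routes through each blocked cell (inclusion–exclusion for overlaps): − through a3: 6 − through d3: 30 + through a3&d3: 3 → 23.
That gives 23 routes.

23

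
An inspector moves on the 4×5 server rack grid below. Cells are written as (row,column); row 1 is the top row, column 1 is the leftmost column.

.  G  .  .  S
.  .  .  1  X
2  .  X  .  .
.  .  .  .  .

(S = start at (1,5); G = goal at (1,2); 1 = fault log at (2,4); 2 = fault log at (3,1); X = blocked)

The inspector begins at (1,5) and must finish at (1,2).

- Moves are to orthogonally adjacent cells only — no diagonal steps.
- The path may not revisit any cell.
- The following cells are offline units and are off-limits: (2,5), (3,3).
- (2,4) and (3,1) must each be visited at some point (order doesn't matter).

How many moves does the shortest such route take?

9

Any route passes through (2,4) and (3,1) in some order between (1,5) and (1,2). Summing Manhattan distances along each leg and taking the cheapest ordering ((1,5) → (2,4) → (3,1) → (1,2)) gives a lower bound of 2 + 4 + 3 = 9 moves.
A route of 9 moves achieves this: (1,5) → (1,4) → (2,4) → (2,3) → (2,2) → (3,2) → (3,1) → (2,1) → (1,1) → (1,2).
Since 9 matches the lower bound, it is optimal.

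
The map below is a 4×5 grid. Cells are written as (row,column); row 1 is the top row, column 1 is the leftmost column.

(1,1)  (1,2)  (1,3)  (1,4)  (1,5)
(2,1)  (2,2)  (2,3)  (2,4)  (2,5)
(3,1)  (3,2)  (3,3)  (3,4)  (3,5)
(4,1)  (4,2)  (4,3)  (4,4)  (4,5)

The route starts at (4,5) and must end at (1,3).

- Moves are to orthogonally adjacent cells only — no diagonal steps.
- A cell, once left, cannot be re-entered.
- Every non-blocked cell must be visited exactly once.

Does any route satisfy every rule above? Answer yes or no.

One route that works: (4,5) → (3,5) → (2,5) → (1,5) → (1,4) → (2,4) → (3,4) → (4,4) → (4,3) → (3,3) → (2,3) → (2,2) → (3,2) → (4,2) → (4,1) → (3,1) → (2,1) → (1,1) → (1,2) → (1,3).

yes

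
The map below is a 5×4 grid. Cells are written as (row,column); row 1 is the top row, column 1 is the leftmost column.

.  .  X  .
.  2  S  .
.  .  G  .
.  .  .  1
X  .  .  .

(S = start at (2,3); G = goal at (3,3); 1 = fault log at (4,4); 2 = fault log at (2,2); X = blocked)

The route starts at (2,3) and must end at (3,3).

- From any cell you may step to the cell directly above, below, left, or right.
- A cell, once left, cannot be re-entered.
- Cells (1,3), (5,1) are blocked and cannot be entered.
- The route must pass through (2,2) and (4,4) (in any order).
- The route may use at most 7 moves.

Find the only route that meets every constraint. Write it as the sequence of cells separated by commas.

Any route must reach (2,2) and (4,4) and still end at (3,3) within 7 moves, so the order of the required stops is forced.
Route from (2,3): left to (2,2), 2× down (reaching (4,2)), 2× right (reaching (4,4)), up to (3,4), left to (3,3) — 7 moves in all.
Check: all required cells visited; 7 ≤ 7 moves.

(2,3), (2,2), (3,2), (4,2), (4,3), (4,4), (3,4), (3,3)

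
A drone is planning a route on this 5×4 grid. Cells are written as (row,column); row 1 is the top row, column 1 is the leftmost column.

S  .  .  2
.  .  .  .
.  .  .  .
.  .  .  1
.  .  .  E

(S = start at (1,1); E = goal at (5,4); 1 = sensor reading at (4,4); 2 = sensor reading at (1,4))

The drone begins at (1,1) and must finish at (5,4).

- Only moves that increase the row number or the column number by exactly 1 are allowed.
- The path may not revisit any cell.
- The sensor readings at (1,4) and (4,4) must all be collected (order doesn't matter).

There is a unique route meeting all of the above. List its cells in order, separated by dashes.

Moves only go right or down, so the column and row indices never decrease.
Route from (1,1): 3× right (reaching (1,4)), 4× down (reaching (5,4)) — 7 moves in all.
Check: all required cells visited.

(1,1) - (1,2) - (1,3) - (1,4) - (2,4) - (3,4) - (4,4) - (5,4)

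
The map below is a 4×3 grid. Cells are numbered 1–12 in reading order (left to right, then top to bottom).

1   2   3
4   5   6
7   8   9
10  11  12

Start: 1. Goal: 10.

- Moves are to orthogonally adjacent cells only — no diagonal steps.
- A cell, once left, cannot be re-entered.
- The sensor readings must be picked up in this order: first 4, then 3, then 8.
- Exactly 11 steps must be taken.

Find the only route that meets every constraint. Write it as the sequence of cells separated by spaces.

1 4 5 2 3 6 9 12 11 8 7 10

The waypoints must appear in the order 4, 3, 8, with no cell reused.
Route from 1: down 1 to 4, right 1 to 5, up 1 to 2, right 1 to 3, down 3 to 12, left 1 to 11, up 1 to 8, left 1 to 7, down 1 to 10 — 11 moves in all.
Check: order respected (4 at step 1, 3 at step 4, 8 at step 9); 11 moves as required.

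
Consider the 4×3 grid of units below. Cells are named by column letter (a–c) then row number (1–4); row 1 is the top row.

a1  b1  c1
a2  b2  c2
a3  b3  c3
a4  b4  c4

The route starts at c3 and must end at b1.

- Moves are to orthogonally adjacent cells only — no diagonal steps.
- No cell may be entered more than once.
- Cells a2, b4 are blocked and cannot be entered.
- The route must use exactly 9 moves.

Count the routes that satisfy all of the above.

Need simple routes of exactly 9 moves from c3 to b1 (Manhattan distance 3, so 3 moves are spent on a detour and 3 undoing it).
No route satisfies every constraint, so the count is 0.

0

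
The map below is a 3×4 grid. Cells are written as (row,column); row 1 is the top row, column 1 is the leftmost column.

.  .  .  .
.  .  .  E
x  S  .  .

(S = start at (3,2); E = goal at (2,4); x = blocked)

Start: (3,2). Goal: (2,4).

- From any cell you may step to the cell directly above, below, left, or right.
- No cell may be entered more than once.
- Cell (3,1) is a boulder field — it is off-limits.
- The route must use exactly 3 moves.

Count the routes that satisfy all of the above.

Need simple routes of exactly 3 moves from (3,2) to (2,4) (Manhattan distance 3, so 0 moves are spent on a detour and 0 undoing it).
Enumerating: (3,2) (2,2) (2,3) (2,4) | (3,2) (3,3) (2,3) (2,4) | (3,2) (3,3) (3,4) (2,4).
That gives 3 routes.

3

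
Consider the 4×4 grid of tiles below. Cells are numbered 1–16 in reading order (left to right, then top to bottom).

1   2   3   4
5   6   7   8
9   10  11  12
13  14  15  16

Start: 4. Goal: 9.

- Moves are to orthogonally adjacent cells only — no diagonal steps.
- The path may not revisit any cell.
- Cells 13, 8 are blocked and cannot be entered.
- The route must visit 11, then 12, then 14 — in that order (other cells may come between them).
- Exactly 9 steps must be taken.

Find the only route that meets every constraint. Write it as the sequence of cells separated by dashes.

The waypoints must appear in the order 11, 12, 14, with no cell reused.
Route from 4: left 1 to 3, down 2 to 11, right 1 to 12, down 1 to 16, left 2 to 14, up 1 to 10, left 1 to 9 — 9 moves in all.
Check: order respected (11 at step 3, 12 at step 4, 14 at step 7); 9 moves as required.

4 - 3 - 7 - 11 - 12 - 16 - 15 - 14 - 10 - 9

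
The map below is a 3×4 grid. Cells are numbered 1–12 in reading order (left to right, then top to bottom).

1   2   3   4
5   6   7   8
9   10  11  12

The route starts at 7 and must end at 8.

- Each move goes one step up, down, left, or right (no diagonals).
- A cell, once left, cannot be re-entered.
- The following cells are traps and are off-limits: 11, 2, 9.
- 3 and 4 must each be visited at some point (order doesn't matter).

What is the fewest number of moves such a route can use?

Any route passes through 3 and 4 in some order between 7 and 8. Summing Manhattan distances along each leg and taking the cheapest ordering (7 → 3 → 4 → 8) gives a lower bound of 1 + 1 + 1 = 3 moves.
A route of 3 moves achieves this: 7 → 3 → 4 → 8.
Since 3 matches the lower bound, it is optimal.

3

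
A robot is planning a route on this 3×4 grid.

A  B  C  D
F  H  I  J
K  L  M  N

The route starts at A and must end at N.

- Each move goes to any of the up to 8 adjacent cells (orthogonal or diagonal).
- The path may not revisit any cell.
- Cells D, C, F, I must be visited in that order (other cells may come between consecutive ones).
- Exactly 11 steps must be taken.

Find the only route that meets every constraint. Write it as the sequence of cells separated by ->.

A -> H -> M -> J -> D -> C -> B -> F -> K -> L -> I -> N

The waypoints must appear in the order D, C, F, I, with no cell reused.
Route from A: 2× down-right (reaching M), up-right to J, up to D, 2× left (reaching B), down-left to F, down to K, right to L, up-right to I, down-right to N — 11 moves in all.
Check: order respected (D at step 4, C at step 5, F at step 7, I at step 10); 11 moves as required.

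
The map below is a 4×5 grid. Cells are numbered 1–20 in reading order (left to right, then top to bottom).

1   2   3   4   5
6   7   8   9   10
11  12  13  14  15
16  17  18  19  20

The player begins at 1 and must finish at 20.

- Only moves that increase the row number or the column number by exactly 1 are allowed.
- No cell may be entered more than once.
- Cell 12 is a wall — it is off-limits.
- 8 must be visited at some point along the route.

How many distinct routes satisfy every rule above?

A right/down-only route from 1 to 20 makes exactly 3 down-moves and 4 right-moves in some order.
With no other constraints that would be C(7,3) = 35 routes.
Split at 8 and multiply the segment counts (each segment already excludes blocked cells): 1→8: 3; 8→20: 6; product = 18.
That gives 18 routes.

18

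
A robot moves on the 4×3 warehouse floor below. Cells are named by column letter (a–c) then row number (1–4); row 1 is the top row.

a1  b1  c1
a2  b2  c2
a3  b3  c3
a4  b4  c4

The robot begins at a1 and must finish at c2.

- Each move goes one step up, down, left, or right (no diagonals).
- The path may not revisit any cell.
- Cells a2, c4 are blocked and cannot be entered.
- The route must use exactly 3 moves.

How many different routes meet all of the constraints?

Need simple routes of exactly 3 moves from a1 to c2 (Manhattan distance 3, so 0 moves are spent on a detour and 0 undoing it).
Enumerating: a1 b1 b2 c2 | a1 b1 c1 c2.
That gives 2 routes.

2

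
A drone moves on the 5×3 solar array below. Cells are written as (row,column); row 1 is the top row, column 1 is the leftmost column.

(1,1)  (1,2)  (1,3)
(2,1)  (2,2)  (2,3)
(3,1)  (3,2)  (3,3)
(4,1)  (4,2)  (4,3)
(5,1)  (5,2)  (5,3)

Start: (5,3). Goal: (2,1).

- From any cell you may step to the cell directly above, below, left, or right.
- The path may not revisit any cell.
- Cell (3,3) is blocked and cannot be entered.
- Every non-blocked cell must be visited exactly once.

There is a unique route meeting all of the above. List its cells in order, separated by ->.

(5,3) -> (4,3) -> (4,2) -> (5,2) -> (5,1) -> (4,1) -> (3,1) -> (3,2) -> (2,2) -> (2,3) -> (1,3) -> (1,2) -> (1,1) -> (2,1)

Need to visit all 14 open cells exactly once, starting at (5,3) and ending at (2,1).
Cell (2,3) has only two open neighbours ((1,3) and (2,2)), so the path must pass straight through it: one of those is the cell it's entered from and the other is where it exits.
Route from (5,3): up to (4,3), left to (4,2), down to (5,2), left to (5,1), 2× up (reaching (3,1)), right to (3,2), up to (2,2), right to (2,3), up to (1,3), 2× left (reaching (1,1)), down to (2,1) — 13 moves in all.
Check: all 14 open cells covered.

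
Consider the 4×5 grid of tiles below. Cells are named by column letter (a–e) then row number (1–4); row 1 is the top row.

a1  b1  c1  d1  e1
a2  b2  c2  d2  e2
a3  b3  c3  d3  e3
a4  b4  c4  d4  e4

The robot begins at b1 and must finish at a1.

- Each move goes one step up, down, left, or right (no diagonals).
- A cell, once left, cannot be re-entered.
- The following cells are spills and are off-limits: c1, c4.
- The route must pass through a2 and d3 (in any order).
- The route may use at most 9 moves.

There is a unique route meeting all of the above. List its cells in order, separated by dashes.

The 9-move cap with required stops at a2, d3 leaves no slack for detours.
Route from b1: down 1 to b2, right 2 to d2, down 1 to d3, left 3 to a3, up 2 to a1 — 9 moves in all.
Check: all required cells visited; 9 ≤ 9 moves.

b1 - b2 - c2 - d2 - d3 - c3 - b3 - a3 - a2 - a1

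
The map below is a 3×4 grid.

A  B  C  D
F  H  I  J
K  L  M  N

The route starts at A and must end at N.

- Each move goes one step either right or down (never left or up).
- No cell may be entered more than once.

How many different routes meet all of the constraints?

A right/down-only route from A to N makes exactly 2 down-moves and 3 right-moves in some order.
With no other constraints that would be C(5,2) = 10 routes.
That gives 10 routes.

10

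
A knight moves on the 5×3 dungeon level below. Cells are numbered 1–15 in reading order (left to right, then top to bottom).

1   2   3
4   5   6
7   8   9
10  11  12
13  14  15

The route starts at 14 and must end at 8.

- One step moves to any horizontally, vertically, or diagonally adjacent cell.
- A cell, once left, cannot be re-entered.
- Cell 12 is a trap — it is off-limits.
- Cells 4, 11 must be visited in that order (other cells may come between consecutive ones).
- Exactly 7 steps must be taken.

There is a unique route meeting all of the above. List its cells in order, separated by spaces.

14 10 7 4 5 9 11 8

The waypoints must appear in the order 4, 11, with no cell reused.
Route from 14: up-left 1 to 10, up 2 to 4, right 1 to 5, down-right 1 to 9, down-left 1 to 11, up 1 to 8 — 7 moves in all.
Check: order respected (4 at step 3, 11 at step 6); 7 moves as required.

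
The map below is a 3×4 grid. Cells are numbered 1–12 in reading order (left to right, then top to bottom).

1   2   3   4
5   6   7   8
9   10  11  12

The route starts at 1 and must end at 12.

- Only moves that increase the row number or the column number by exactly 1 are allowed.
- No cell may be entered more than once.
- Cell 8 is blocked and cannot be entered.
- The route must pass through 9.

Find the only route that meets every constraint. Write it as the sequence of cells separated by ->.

Moves only go right or down, so the column and row indices never decrease.
Route from 1: down 2 to 9, right 3 to 12 — 5 moves in all.
Check: all required cells visited.

1 -> 5 -> 9 -> 10 -> 11 -> 12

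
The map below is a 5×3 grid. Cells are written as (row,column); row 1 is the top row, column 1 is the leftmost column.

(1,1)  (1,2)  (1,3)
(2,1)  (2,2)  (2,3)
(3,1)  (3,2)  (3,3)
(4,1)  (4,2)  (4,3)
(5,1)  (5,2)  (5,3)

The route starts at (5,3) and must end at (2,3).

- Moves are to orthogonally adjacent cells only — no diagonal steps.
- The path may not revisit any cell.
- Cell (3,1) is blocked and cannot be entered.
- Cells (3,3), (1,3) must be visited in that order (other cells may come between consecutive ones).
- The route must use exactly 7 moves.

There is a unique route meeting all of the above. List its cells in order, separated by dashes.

The waypoints must appear in the order (3,3), (1,3), with no cell reused.
Route from (5,3): up 2 to (3,3), left 1 to (3,2), up 2 to (1,2), right 1 to (1,3), down 1 to (2,3) — 7 moves in all.
Check: order respected ((3,3) at step 2, (1,3) at step 6); 7 moves as required.

(5,3) - (4,3) - (3,3) - (3,2) - (2,2) - (1,2) - (1,3) - (2,3)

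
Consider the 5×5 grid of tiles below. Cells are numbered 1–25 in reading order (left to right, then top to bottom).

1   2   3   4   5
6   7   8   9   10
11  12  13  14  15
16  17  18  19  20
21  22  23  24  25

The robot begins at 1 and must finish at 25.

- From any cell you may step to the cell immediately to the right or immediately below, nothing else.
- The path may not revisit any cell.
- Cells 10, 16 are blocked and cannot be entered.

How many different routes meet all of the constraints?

A right/down-only route from 1 to 25 makes exactly 4 down-moves and 4 right-moves in some order.
With no other constraints that would be C(8,4) = 70 routes.
Subtract routes through each blocked cell (inclusion–exclusion for overlaps): − through 10: 5 − through 16: 5 → 60.
That gives 60 routes.

60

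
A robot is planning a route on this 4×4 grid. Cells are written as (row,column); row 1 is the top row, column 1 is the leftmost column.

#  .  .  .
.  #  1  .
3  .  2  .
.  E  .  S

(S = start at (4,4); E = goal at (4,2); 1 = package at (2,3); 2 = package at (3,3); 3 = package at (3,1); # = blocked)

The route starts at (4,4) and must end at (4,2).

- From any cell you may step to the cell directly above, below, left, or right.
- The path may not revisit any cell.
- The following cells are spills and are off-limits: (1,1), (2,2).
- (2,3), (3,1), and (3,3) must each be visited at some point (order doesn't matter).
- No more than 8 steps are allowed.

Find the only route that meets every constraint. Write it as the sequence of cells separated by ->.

(4,4) -> (3,4) -> (2,4) -> (2,3) -> (3,3) -> (3,2) -> (3,1) -> (4,1) -> (4,2)

The budget equals the shortest possible length, so every move has to be on a shortest route through the required cells.
Route from (4,4): up 2 to (2,4), left 1 to (2,3), down 1 to (3,3), left 2 to (3,1), down 1 to (4,1), right 1 to (4,2) — 8 moves in all.
Check: all required cells visited; 8 ≤ 8 moves.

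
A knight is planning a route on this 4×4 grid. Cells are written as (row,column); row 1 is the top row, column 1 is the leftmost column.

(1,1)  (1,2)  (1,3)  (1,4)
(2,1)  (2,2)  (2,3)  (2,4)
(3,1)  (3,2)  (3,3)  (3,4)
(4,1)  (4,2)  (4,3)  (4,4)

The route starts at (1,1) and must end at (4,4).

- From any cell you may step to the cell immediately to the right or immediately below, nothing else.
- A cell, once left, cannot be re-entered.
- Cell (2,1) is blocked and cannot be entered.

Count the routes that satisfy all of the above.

A right/down-only route from (1,1) to (4,4) makes exactly 3 down-moves and 3 right-moves in some order.
With no other constraints that would be C(6,3) = 20 routes.
Subtract routes through each blocked cell (inclusion–exclusion for overlaps): − through (2,1): 10 → 10.
That gives 10 routes.

10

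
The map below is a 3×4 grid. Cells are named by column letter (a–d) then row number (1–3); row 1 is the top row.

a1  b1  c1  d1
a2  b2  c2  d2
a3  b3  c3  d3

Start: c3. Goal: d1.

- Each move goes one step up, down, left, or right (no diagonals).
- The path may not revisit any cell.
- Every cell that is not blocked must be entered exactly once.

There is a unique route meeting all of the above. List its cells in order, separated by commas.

c3, d3, d2, c2, b2, b3, a3, a2, a1, b1, c1, d1

Need to visit all 12 open cells exactly once, starting at c3 and ending at d1.
Cell d3 has only two open neighbours (d2 and c3), so the path must pass straight through it: one of those is the cell it's entered from and the other is where it exits.
Route from c3: right 1 to d3, up 1 to d2, left 2 to b2, down 1 to b3, left 1 to a3, up 2 to a1, right 3 to d1 — 11 moves in all.
Check: all 12 open cells covered.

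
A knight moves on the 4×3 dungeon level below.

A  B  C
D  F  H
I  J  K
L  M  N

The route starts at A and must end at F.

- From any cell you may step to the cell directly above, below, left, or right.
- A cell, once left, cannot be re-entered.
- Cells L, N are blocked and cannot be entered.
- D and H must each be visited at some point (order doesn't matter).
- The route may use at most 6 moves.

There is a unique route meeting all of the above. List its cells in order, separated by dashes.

A - D - I - J - K - H - F

The budget equals the shortest possible length, so every move has to be on a shortest route through the required cells.
Route from A: down 2 to I, right 2 to K, up 1 to H, left 1 to F — 6 moves in all.
Check: all required cells visited; 6 ≤ 6 moves.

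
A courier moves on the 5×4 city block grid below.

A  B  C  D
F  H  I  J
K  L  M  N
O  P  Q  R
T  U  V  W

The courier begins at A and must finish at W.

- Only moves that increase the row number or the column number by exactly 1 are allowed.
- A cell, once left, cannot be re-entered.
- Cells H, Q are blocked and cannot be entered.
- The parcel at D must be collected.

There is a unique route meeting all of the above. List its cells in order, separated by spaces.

Moves only go right or down, so the column and row indices never decrease.
Route from A: right 3 to D, down 4 to W — 7 moves in all.
Check: all required cells visited.

A B C D J N R W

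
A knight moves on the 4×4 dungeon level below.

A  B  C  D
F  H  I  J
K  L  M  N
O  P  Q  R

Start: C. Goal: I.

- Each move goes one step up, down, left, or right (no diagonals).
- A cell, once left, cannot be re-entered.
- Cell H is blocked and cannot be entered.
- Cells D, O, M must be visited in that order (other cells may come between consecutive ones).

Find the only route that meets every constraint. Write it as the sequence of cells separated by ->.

C -> D -> J -> N -> R -> Q -> P -> O -> K -> L -> M -> I

The waypoints must appear in the order D, O, M, with no cell reused.
Route from C: right 1 to D, down 3 to R, left 3 to O, up 1 to K, right 2 to M, up 1 to I — 11 moves in all.
Check: order respected (D at step 1, O at step 7, M at step 10).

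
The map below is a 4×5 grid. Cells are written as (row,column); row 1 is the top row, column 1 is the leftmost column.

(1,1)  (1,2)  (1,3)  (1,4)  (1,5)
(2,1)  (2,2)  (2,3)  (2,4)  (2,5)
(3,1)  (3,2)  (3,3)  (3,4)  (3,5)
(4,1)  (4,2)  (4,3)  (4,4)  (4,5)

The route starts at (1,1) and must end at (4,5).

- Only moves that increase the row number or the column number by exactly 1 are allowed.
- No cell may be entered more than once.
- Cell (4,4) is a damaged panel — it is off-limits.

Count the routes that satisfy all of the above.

15

A right/down-only route from (1,1) to (4,5) makes exactly 3 down-moves and 4 right-moves in some order.
With no other constraints that would be C(7,3) = 35 routes.
Subtract routes through each blocked cell (inclusion–exclusion for overlaps): − through (4,4): 20 → 15.
That gives 15 routes.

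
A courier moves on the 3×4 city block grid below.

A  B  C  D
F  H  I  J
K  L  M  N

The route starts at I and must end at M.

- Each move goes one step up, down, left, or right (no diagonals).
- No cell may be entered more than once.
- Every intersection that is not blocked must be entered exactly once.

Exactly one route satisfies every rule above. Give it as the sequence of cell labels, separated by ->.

Need to visit all 12 open cells exactly once, starting at I and ending at M.
Cell D has only two open neighbours (J and C), so the path must pass straight through it: one of those is the cell it's entered from and the other is where it exits.
Route from I: left to H, down to L, left to K, 2× up (reaching A), 3× right (reaching D), 2× down (reaching N), left to M — 11 moves in all.
Check: all 12 open cells covered.

I -> H -> L -> K -> F -> A -> B -> C -> D -> J -> N -> M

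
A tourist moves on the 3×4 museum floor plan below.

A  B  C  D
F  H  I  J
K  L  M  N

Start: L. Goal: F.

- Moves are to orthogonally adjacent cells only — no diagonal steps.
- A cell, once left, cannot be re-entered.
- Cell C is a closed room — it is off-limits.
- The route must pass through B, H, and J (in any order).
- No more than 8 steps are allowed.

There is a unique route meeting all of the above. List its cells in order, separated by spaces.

L M N J I H B A F

Any route must reach B, H, and J and still end at F within 8 moves, so the order of the required stops is forced.
Route from L: right 2 to N, up 1 to J, left 2 to H, up 1 to B, left 1 to A, down 1 to F — 8 moves in all.
Check: all required cells visited; 8 ≤ 8 moves.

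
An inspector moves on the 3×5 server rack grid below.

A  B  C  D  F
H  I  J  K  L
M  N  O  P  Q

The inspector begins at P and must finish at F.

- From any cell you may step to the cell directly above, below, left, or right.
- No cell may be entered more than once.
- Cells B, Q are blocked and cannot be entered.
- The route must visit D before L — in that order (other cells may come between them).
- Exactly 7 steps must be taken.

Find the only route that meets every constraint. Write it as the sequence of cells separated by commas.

The waypoints must appear in the order D, L, with no cell reused.
Route from P: left 1 to O, up 2 to C, right 1 to D, down 1 to K, right 1 to L, up 1 to F — 7 moves in all.
Check: order respected (D at step 4, L at step 6); 7 moves as required.

P, O, J, C, D, K, L, F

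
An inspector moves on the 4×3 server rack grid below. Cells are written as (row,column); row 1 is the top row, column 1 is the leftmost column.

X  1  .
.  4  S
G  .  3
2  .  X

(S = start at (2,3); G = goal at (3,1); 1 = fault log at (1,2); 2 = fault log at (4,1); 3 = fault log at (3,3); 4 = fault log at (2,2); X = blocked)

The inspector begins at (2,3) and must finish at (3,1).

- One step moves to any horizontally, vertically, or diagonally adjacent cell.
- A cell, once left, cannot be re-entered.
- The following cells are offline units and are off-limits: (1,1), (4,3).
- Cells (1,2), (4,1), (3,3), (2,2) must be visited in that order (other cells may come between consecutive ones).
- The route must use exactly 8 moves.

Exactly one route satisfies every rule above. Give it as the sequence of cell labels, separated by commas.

The waypoints must appear in the order (1,2), (4,1), (3,3), (2,2), with no cell reused.
Route from (2,3): up-left to (1,2), down-left to (2,1), down-right to (3,2), down-left to (4,1), right to (4,2), up-right to (3,3), up-left to (2,2), down-left to (3,1) — 8 moves in all.
Check: order respected (1 at step 1, 2 at step 4, 3 at step 6, 4 at step 7); 8 moves as required.

(2,3), (1,2), (2,1), (3,2), (4,1), (4,2), (3,3), (2,2), (3,1)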